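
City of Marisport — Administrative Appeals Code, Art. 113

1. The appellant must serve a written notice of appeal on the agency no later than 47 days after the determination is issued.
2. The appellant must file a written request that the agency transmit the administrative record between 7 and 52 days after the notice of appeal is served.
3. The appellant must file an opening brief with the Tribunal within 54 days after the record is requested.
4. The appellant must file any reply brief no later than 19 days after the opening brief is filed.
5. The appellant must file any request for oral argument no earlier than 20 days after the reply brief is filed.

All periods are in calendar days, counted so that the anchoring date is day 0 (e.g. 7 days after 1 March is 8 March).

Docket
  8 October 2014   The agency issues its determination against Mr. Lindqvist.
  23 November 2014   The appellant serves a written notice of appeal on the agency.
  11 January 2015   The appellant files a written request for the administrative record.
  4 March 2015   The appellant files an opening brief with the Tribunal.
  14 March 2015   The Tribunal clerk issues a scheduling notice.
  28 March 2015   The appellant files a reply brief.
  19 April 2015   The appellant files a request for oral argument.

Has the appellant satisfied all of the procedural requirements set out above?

Step 1 — counting 47 days from 8 October 2014 (when the determination is issued) gives a deadline of 24 November 2014; done 23 November 2014 — timely.
Step 2 — 7 and 52 days from 23 November 2014 (when the notice of appeal is served) are 30 November 2014 and 14 January 2015 respectively; done 11 January 2015, which is between those dates.
Step 3 — counting 54 days from 11 January 2015 (when the record is requested) gives a deadline of 6 March 2015; completed 4 March 2015, before the deadline.
Step 4 — counting 19 days from 4 March 2015 (when the opening brief is filed) gives a deadline of 23 March 2015; 28 March 2015 misses that deadline by 5 days.
The procedure was therefore not followed at step 4.

No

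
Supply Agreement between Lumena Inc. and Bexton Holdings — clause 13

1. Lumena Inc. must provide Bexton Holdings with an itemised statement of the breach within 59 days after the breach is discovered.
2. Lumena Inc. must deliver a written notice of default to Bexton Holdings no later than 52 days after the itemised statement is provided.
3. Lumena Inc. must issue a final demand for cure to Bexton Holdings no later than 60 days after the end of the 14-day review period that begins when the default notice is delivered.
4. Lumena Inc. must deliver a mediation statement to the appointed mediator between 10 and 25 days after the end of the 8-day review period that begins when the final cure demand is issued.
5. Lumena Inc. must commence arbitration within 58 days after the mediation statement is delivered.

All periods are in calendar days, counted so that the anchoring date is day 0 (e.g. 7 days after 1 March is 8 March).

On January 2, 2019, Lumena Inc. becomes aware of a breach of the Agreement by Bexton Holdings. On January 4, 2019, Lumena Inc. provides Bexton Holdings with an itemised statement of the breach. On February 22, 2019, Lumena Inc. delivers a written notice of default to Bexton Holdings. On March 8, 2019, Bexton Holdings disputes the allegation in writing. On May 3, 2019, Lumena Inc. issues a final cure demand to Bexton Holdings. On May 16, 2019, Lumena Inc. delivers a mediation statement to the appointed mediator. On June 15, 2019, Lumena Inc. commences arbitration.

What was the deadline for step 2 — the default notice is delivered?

Step 2 runs from January 4, 2019, when the itemised statement is provided. 52 days after January 4, 2019 is February 25, 2019.

February 25, 2019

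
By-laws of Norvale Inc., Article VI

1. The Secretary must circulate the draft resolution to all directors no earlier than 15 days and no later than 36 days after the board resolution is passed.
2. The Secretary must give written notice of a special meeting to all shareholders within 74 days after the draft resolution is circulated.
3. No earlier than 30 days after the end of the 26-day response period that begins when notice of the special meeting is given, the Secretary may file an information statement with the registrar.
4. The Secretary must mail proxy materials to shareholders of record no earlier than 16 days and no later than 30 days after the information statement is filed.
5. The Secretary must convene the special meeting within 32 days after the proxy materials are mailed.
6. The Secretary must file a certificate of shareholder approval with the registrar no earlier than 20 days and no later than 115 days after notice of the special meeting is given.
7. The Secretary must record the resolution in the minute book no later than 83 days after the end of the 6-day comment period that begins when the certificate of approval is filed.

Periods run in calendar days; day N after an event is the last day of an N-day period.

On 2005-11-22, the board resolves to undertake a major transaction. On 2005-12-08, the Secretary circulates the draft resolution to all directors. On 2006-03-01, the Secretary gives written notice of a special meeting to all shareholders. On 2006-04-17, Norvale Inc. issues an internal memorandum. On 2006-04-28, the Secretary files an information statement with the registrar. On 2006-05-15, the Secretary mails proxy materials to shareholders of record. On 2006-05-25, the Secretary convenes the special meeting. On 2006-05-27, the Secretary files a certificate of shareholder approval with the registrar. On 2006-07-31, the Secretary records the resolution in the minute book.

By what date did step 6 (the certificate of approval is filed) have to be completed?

2006-06-24

Step 6 runs from 2006-03-01, when notice of the special meeting is given. The window is 20–115 days after 2006-03-01; it closes on 2006-06-24.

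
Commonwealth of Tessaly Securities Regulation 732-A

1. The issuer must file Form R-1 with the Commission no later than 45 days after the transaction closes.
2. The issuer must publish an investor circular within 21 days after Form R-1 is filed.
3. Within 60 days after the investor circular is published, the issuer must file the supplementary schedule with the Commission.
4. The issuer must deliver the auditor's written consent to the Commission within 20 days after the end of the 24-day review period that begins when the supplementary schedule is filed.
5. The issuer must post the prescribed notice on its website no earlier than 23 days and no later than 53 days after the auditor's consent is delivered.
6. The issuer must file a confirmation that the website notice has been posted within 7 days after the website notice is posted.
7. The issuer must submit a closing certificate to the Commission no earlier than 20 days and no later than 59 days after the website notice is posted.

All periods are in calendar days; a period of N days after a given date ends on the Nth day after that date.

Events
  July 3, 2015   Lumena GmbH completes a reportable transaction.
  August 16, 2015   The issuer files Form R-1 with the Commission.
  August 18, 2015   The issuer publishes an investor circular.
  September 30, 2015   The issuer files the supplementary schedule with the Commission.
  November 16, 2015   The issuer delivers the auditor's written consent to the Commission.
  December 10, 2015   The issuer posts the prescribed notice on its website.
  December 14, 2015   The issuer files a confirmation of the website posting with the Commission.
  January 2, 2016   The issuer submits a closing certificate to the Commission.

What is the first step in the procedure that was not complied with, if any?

(1) due by July 3, 2015 + 45 days = August 17, 2015; August 16, 2015 is within that limit.
(2) due by August 16, 2015 + 21 days = September 6, 2015; August 18, 2015 is within that limit.
(3) due by August 18, 2015 + 60 days = October 17, 2015; done September 30, 2015 — timely.
(4) due by October 24, 2015 + 20 days = November 13, 2015; done November 16, 2015 — 3 days late.
No need to go further; step 4 was not satisfied.

Step 4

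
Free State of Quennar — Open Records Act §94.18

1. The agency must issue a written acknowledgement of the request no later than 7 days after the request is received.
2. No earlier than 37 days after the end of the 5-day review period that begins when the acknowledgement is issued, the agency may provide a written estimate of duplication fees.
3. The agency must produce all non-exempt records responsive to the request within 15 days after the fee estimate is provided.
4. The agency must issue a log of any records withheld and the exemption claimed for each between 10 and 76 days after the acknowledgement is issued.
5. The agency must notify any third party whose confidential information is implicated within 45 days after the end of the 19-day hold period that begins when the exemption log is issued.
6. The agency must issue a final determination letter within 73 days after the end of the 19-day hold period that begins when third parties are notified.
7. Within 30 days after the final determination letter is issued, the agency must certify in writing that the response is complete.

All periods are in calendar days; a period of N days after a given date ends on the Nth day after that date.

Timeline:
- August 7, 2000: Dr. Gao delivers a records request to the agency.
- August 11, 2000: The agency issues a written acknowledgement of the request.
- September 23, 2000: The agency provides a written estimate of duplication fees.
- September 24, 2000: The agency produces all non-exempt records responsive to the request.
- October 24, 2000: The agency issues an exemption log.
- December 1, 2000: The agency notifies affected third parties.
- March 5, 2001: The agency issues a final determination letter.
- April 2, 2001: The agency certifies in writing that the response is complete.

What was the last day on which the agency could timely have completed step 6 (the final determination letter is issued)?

March 3, 2001

Third parties are notified on December 1, 2000; the 19-day hold period therefore ends December 20, 2000, and step 6 runs from that date. 73 days after December 20, 2000 is March 3, 2001.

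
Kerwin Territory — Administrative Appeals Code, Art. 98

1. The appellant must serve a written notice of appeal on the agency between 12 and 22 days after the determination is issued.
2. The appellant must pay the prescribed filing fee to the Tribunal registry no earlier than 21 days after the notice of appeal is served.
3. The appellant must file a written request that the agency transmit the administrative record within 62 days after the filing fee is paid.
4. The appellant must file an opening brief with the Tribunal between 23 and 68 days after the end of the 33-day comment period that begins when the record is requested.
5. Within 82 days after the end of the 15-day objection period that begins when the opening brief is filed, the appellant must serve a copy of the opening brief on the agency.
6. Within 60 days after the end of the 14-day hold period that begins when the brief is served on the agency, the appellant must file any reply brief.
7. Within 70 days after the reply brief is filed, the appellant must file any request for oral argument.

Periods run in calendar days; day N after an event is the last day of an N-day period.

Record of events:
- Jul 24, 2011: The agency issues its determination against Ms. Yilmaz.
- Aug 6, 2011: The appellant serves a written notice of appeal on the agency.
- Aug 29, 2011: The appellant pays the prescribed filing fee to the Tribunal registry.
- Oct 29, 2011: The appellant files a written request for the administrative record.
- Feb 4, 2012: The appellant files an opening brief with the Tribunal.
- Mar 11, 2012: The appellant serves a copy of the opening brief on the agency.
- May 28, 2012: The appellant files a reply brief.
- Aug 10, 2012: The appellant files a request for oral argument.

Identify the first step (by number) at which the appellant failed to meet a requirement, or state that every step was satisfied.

Step 6

Step 1: the window is 12–22 days after Jul 24, 2011 (when the determination is issued), so Aug 5, 2011 through Aug 15, 2011; done Aug 6, 2011, which is between those dates.
Step 2: the earliest permitted date is 21 days after Aug 6, 2011 (when the notice of appeal is served), i.e. Aug 27, 2011; Aug 29, 2011 is on or after that date.
Step 3: 62 days after Aug 29, 2011 (when the filing fee is paid) is Oct 30, 2011; done Oct 29, 2011 — timely.
Step 4: the window is 23–68 days after Dec 1, 2011 (end of the 33-day comment period, which began when the record is requested on Oct 29, 2011), so Dec 24, 2011 through Feb 7, 2012; done Feb 4, 2012 — within the window.
Step 5: 82 days after Feb 19, 2012 (end of the 15-day objection period, which began when the opening brief is filed on Feb 4, 2012) is May 11, 2012; completed Mar 11, 2012, before the deadline.
Step 6: 60 days after Mar 25, 2012 (end of the 14-day hold period, which began when the brief is served on the agency on Mar 11, 2012) is May 24, 2012; not done until May 28, 2012, 4 days after the deadline.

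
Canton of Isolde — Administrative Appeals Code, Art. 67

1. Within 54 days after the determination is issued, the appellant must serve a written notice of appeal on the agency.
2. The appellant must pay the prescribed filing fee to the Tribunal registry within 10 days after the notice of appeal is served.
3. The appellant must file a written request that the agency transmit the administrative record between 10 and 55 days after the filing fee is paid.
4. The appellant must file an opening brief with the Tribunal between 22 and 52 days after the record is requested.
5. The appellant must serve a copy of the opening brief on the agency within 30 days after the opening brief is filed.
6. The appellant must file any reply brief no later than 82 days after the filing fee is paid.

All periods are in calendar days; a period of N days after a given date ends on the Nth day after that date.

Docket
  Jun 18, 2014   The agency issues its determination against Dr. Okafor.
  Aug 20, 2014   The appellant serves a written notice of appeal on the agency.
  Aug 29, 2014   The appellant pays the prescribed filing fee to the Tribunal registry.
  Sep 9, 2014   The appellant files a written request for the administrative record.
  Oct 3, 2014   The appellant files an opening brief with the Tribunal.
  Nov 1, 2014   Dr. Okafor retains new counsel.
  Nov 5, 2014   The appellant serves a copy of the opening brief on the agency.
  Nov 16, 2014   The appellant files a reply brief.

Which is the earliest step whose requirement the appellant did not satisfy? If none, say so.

Step 1: 54 days after Jun 18, 2014 (when the determination is issued) is Aug 11, 2014; not done until Aug 20, 2014, 9 days after the deadline.
Later steps need not be reached.

Step 1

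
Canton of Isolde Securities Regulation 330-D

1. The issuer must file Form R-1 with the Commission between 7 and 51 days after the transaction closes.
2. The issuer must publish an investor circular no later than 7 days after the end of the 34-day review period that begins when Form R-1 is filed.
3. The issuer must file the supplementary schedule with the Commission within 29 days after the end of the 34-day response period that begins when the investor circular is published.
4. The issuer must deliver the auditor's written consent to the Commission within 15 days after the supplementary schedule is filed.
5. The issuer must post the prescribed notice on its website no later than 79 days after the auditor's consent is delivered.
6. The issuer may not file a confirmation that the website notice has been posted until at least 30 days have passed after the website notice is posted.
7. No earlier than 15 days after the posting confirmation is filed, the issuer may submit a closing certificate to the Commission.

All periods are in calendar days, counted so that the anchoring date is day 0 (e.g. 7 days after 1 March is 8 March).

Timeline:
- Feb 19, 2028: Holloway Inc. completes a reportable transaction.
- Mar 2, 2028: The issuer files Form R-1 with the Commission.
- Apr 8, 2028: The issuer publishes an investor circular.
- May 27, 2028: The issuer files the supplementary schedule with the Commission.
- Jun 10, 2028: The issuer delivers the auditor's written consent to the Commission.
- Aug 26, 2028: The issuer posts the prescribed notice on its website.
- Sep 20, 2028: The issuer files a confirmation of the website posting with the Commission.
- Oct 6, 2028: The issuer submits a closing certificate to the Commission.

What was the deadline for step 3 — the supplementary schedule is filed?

The investor circular is published on Apr 8, 2028; the 34-day response period therefore ends May 12, 2028, and step 3 runs from that date. 29 days after May 12, 2028 is Jun 10, 2028.

Jun 10, 2028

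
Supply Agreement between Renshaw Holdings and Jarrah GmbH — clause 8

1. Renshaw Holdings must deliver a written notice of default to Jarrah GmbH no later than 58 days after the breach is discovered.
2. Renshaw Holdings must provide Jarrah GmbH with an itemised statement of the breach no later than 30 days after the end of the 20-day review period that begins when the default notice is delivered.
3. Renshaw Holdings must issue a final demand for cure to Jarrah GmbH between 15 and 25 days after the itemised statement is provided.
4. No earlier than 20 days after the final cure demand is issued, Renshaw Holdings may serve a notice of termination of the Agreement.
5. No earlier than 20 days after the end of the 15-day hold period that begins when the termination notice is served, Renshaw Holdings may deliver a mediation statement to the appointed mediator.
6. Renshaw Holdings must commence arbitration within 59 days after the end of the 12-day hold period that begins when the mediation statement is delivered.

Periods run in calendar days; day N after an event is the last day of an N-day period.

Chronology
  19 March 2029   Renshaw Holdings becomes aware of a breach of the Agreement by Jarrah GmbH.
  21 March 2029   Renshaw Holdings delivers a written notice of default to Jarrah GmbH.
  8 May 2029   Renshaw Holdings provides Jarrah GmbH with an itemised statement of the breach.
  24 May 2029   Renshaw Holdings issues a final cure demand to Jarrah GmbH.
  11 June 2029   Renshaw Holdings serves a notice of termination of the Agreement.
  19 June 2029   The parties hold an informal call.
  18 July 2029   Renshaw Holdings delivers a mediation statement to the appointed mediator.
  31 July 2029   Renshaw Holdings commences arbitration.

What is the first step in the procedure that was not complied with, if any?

Step 1: 58 days after 19 March 2029 (when the breach is discovered) is 16 May 2029; 21 March 2029 is within that limit.
Step 2: 30 days after 10 April 2029 (end of the 20-day review period, which began when the default notice is delivered on 21 March 2029) is 10 May 2029; completed 8 May 2029, before the deadline.
Step 3: the window is 15–25 days after 8 May 2029 (when the itemised statement is provided), so 23 May 2029 through 2 June 2029; done 24 May 2029, which is between those dates.
Step 4: the earliest permitted date is 20 days after 24 May 2029 (when the final cure demand is issued), i.e. 13 June 2029; acted on 11 June 2029, 2 days prematurely.

Step 4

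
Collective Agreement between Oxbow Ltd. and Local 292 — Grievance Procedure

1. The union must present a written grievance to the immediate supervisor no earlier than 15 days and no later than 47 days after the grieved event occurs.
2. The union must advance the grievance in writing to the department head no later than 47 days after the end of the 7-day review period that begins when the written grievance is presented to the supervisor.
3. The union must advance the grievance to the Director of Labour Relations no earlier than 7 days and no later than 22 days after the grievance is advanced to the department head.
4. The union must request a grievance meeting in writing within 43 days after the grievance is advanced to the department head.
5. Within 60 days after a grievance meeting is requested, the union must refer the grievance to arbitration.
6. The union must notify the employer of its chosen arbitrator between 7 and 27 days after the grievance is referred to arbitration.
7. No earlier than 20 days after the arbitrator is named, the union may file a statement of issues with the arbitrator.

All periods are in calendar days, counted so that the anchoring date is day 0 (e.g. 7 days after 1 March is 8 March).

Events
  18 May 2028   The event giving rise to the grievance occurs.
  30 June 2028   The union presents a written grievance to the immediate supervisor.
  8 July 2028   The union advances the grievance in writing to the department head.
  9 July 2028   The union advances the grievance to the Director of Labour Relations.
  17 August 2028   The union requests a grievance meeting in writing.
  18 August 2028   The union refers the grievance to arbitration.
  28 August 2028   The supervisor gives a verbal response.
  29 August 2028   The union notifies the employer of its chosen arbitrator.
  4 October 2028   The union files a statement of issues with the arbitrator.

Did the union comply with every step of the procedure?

No

(1) the permitted window runs from 18 May 2028 + 15 = 2 June 2028 to 18 May 2028 + 47 = 4 July 2028; done 30 June 2028 — within the window.
(2) due by 7 July 2028 + 47 days = 23 August 2028; completed 8 July 2028, before the deadline.
(3) the permitted window runs from 8 July 2028 + 7 = 15 July 2028 to 8 July 2028 + 22 = 30 July 2028; done 9 July 2028 — 6 days before the window opened.
That is the first point of non-compliance.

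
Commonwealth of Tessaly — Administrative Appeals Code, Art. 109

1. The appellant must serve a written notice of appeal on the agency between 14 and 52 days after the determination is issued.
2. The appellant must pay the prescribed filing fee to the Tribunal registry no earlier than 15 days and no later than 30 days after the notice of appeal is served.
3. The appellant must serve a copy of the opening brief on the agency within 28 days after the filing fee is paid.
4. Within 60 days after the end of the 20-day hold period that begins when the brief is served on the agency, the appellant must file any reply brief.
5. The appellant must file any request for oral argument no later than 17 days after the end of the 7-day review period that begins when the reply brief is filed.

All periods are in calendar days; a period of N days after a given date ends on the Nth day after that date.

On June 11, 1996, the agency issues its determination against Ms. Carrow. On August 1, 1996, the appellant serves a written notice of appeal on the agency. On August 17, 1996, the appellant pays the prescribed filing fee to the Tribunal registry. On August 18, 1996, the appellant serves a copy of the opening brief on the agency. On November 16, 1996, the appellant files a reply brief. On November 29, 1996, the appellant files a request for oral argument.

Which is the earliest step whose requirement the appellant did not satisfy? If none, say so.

Step 1: the window is 14–52 days after June 11, 1996 (when the determination is issued), so June 25, 1996 through August 2, 1996; done August 1, 1996, which is between those dates.
Step 2: the window is 15–30 days after August 1, 1996 (when the notice of appeal is served), so August 16, 1996 through August 31, 1996; August 17, 1996 falls inside that range.
Step 3: 28 days after August 17, 1996 (when the filing fee is paid) is September 14, 1996; done August 18, 1996 — timely.
Step 4: 60 days after September 7, 1996 (end of the 20-day hold period, which began when the brief is served on the agency on August 18, 1996) is November 6, 1996; done November 16, 1996 — 10 days late.
The procedure was therefore not followed at step 4.

Step 4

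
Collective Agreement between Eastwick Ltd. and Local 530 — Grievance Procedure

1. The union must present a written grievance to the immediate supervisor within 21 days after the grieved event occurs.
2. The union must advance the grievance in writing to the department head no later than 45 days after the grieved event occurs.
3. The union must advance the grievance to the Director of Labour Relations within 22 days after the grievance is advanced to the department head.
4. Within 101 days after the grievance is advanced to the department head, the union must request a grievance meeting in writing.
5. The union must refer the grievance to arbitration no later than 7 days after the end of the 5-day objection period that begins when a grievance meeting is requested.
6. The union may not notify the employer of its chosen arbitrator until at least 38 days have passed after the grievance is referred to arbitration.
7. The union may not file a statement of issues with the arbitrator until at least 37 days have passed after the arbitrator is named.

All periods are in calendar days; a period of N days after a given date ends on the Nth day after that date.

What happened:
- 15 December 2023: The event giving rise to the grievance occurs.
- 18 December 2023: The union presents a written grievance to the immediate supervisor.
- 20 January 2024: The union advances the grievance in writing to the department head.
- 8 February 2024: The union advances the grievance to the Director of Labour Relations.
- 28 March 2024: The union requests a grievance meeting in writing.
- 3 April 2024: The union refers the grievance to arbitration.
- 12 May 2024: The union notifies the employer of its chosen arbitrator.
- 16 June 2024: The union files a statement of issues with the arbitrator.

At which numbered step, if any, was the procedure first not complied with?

Step 7

(1) due by 15 December 2023 + 21 days = 5 January 2024; 18 December 2023 is within that limit.
(2) due by 15 December 2023 + 45 days = 29 January 2024; done 20 January 2024 — timely.
(3) due by 20 January 2024 + 22 days = 11 February 2024; completed 8 February 2024, before the deadline.
(4) due by 20 January 2024 + 101 days = 30 April 2024; completed 28 March 2024, before the deadline.
(5) due by 2 April 2024 + 7 days = 9 April 2024; done 3 April 2024 — timely.
(6) permitted from 3 April 2024 + 38 days = 11 May 2024 onward; done 12 May 2024, after the minimum wait.
(7) permitted from 12 May 2024 + 37 days = 18 June 2024 onward; acted on 16 June 2024, 2 days prematurely.
The analysis stops there.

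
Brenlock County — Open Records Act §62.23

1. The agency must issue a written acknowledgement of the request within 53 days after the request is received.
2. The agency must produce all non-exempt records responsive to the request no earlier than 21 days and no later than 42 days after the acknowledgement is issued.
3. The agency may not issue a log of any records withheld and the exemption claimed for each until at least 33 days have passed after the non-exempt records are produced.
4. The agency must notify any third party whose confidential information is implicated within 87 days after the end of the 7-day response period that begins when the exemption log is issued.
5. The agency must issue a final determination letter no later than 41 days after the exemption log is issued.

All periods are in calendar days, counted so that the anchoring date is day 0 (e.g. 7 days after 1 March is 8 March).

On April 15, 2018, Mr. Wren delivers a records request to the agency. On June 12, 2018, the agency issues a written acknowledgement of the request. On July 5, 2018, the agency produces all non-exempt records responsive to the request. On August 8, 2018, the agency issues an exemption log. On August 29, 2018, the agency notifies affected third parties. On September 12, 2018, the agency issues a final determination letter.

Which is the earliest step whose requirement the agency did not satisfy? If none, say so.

Step 1

Step 1 — counting 53 days from April 15, 2018 (when the request is received) gives a deadline of June 7, 2018; not done until June 12, 2018, 5 days after the deadline.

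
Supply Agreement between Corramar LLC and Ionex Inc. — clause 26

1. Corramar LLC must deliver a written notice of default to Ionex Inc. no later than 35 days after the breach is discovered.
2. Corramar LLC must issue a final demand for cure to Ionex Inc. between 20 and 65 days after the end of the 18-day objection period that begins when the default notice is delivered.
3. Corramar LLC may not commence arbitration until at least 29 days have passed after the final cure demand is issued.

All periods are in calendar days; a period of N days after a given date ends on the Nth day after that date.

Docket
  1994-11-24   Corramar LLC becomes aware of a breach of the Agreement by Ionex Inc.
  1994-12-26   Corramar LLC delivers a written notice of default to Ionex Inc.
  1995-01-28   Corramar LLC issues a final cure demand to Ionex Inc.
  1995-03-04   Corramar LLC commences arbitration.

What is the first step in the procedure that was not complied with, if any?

Step 2

(1) due by 1994-11-24 + 35 days = 1994-12-29; 1994-12-26 is within that limit.
(2) the permitted window runs from 1995-01-13 + 20 = 1995-02-02 to 1995-01-13 + 65 = 1995-03-19; done 1995-01-28 — 5 days before the window opened.
No need to go further; step 2 was not satisfied.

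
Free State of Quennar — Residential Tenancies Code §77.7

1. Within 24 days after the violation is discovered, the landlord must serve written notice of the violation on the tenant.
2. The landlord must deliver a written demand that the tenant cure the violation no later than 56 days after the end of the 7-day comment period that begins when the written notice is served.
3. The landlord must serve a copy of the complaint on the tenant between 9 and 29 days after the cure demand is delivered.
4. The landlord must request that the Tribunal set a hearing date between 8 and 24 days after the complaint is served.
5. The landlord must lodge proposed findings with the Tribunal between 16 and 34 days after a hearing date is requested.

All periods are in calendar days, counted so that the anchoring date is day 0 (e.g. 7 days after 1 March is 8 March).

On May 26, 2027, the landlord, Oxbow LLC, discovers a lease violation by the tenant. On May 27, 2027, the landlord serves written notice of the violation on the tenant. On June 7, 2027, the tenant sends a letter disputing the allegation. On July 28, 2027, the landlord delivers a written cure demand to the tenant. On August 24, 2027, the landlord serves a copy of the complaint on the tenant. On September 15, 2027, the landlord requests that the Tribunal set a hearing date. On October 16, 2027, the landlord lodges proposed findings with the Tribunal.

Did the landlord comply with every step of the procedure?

Yes

Step 1: 24 days after May 26, 2027 (when the violation is discovered) is June 19, 2027; May 27, 2027 is within that limit.
Step 2: 56 days after June 3, 2027 (end of the 7-day comment period, which began when the written notice is served on May 27, 2027) is July 29, 2027; done July 28, 2027 — timely.
Step 3: the window is 9–29 days after July 28, 2027 (when the cure demand is delivered), so August 6, 2027 through August 26, 2027; done August 24, 2027, which is between those dates.
Step 4: the window is 8–24 days after August 24, 2027 (when the complaint is served), so September 1, 2027 through September 17, 2027; done September 15, 2027 — within the window.
Step 5: the window is 16–34 days after September 15, 2027 (when a hearing date is requested), so October 1, 2027 through October 19, 2027; done October 16, 2027 — within the window.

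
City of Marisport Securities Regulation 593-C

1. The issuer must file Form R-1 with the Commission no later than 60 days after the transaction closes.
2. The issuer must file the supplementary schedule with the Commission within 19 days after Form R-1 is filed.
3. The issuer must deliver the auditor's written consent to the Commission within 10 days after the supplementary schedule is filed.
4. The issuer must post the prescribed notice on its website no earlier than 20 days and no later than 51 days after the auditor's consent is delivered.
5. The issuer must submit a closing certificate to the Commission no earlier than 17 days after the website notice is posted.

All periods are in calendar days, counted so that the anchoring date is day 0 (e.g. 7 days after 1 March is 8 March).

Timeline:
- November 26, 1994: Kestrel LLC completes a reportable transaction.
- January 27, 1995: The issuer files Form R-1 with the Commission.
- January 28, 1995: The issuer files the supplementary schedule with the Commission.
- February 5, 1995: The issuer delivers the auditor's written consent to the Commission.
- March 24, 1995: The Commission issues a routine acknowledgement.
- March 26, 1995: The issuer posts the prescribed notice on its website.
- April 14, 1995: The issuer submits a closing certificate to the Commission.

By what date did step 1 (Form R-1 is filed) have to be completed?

January 25, 1995

Step 1 runs from November 26, 1994, when the transaction closes. 60 days after November 26, 1994 is January 25, 1995.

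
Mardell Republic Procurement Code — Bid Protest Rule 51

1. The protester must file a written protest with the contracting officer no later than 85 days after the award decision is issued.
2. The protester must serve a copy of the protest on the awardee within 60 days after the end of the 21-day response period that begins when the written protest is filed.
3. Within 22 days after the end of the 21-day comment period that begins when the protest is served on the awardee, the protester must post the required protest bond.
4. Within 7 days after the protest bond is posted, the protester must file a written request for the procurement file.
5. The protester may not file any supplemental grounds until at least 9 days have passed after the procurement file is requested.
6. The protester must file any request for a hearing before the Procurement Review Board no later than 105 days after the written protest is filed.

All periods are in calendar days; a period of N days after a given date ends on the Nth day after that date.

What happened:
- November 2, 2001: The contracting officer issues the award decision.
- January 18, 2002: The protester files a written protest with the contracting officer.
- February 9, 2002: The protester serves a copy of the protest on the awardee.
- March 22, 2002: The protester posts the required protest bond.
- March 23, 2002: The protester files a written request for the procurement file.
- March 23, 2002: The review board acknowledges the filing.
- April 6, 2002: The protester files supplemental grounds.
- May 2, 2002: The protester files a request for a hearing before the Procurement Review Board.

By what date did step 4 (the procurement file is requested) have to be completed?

Step 4 runs from March 22, 2002, when the protest bond is posted. 7 days after March 22, 2002 is March 29, 2002.

March 29, 2002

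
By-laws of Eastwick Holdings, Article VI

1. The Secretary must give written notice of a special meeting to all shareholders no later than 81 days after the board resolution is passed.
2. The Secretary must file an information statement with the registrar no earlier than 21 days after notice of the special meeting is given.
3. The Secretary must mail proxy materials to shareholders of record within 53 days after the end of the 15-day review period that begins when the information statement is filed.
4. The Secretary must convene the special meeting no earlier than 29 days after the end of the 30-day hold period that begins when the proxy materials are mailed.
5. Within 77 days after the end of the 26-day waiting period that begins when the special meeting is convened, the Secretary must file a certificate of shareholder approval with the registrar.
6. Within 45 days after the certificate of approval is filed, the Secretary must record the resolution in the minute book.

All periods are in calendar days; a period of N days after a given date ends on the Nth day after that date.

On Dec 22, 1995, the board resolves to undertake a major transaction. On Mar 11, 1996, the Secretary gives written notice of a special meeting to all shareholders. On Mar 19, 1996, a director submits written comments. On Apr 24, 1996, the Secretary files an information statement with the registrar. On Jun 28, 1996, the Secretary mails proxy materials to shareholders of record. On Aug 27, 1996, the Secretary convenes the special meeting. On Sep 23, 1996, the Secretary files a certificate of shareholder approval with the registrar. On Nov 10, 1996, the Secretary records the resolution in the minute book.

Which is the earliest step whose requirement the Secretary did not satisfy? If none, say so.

Step 6

Step 1 — counting 81 days from Dec 22, 1995 (when the board resolution is passed) gives a deadline of Mar 12, 1996; Mar 11, 1996 is within that limit.
Step 2 — must wait 21 days from Mar 11, 1996 (when notice of the special meeting is given), so not before Apr 1, 1996; Apr 24, 1996 is on or after that date.
Step 3 — counting 53 days from May 9, 1996 (end of the 15-day review period, which began when the information statement is filed on Apr 24, 1996) gives a deadline of Jul 1, 1996; Jun 28, 1996 is within that limit.
Step 4 — must wait 29 days from Jul 28, 1996 (end of the 30-day hold period, which began when the proxy materials are mailed on Jun 28, 1996), so not before Aug 26, 1996; done Aug 27, 1996, after the minimum wait.
Step 5 — counting 77 days from Sep 22, 1996 (end of the 26-day waiting period, which began when the special meeting is convened on Aug 27, 1996) gives a deadline of Dec 8, 1996; Sep 23, 1996 is within that limit.
Step 6 — counting 45 days from Sep 23, 1996 (when the certificate of approval is filed) gives a deadline of Nov 7, 1996; not done until Nov 10, 1996, 3 days after the deadline.
Later steps need not be reached.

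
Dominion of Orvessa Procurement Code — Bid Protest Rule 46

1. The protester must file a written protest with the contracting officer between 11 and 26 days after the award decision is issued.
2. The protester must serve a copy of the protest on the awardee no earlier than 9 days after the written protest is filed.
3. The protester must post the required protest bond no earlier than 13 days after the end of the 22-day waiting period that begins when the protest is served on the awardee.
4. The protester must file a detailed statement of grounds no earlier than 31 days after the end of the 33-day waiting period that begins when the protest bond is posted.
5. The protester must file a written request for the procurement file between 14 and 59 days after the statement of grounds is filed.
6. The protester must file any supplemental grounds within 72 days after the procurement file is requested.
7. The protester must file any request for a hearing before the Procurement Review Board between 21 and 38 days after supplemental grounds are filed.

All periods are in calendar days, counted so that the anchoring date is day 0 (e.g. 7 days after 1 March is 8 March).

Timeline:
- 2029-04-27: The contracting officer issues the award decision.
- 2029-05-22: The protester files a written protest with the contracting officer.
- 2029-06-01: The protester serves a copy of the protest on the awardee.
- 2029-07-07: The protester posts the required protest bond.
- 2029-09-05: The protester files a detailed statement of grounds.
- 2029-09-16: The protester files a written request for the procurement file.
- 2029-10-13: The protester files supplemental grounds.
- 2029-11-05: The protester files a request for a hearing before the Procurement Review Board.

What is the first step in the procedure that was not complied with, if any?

Step 1 — 11 and 26 days from 2029-04-27 (when the award decision is issued) are 2029-05-08 and 2029-05-23 respectively; done 2029-05-22, which is between those dates.
Step 2 — must wait 9 days from 2029-05-22 (when the written protest is filed), so not before 2029-05-31; done 2029-06-01 — permitted.
Step 3 — must wait 13 days from 2029-06-23 (end of the 22-day waiting period, which began when the protest is served on the awardee on 2029-06-01), so not before 2029-07-06; done 2029-07-07 — permitted.
Step 4 — must wait 31 days from 2029-08-09 (end of the 33-day waiting period, which began when the protest bond is posted on 2029-07-07), so not before 2029-09-09; acted on 2029-09-05, 4 days prematurely.

Step 4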